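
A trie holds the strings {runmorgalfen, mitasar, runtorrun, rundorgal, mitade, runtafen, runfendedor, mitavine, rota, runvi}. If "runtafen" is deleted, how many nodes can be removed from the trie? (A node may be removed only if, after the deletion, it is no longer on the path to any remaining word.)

4

Walk "runtafen" from the leaf back toward the root, removing each node that no remaining word uses.
The suffix "afen" (4 nodes) is used only by "runtafen"; the node for "runt" still has the child "o", so pruning stops there.
Nodes removed: 4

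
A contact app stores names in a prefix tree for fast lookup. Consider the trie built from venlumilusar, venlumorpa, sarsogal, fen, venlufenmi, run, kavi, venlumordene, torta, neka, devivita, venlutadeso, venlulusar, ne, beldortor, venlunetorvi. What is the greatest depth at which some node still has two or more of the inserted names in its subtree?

8

Equivalently: take the maximum, over all pairs, of their longest common prefix length.
e.g. "venlumordene" and "venlumorpa" share the prefix "venlumor" of length 8; no pair shares a longer one.
Longest shared-prefix length: 8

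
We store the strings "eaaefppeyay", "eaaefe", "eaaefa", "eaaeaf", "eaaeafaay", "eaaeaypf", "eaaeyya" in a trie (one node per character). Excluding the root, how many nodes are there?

Trie structure (* marks end of a word):
(root)
└─ e
   └─ a
      └─ a
         └─ e
            ├─ a
            │  ├─ f *
            │  │  └─ a
            │  │     └─ a
            │  │        └─ y *
            │  └─ y
            │     └─ p
            │        └─ f *
            ├─ f
            │  ├─ a *
            │  ├─ e *
            │  └─ p
            │     └─ p
            │        └─ e
            │           └─ y
            │              └─ a
            │                 └─ y *
            └─ y
               └─ y
                  └─ a *
Counting every labelled node above: 24.

24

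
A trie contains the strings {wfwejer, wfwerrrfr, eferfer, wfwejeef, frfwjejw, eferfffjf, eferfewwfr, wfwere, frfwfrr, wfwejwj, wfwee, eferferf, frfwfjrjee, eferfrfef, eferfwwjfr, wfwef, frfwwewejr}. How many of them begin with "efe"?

Walk to "efe"; the words in its subtree are exactly those with that prefix.
Words under "efe": eferfer, eferferf, eferfewwfr, eferfffjf, eferfrfef, eferfwwjfr
Count: 6

6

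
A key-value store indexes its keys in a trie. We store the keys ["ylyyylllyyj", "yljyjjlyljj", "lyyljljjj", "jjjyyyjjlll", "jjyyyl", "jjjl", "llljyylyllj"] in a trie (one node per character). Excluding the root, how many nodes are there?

Count nodes per top-level branch (shared prefixes stored once):
  'j'-branch (jjjl, jjjyyyjjlll, jjyyyl): 16 nodes
  'l'-branch (llljyylyllj, lyyljljjj): 19 nodes
  'y'-branch (yljyjjlyljj, ylyyylllyyj): 20 nodes
Sum: 55

55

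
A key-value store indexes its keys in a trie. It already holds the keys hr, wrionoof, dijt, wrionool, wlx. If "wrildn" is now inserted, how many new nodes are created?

Walking "wrildn" from the root, the first 3 characters ("wri") follow existing edges; "l" is the first miss.
New nodes needed: |"wrildn"| − 3 = 6 − 3 = 3.

3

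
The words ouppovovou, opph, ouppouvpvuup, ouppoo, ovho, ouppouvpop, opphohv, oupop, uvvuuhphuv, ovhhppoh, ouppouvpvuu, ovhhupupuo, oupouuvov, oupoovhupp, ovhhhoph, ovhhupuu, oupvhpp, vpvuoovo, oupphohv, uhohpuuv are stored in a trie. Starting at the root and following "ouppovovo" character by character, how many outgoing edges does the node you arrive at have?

1

Follow the path "ouppovovo" to its node, then look at its outgoing edges.
Characters that immediately follow "ouppovovo" among the stored strings: {u}.
That node has 1 child edge.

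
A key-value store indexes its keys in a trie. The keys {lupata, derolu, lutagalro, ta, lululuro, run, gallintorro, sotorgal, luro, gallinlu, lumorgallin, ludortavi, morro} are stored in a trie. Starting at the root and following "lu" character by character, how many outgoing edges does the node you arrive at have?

6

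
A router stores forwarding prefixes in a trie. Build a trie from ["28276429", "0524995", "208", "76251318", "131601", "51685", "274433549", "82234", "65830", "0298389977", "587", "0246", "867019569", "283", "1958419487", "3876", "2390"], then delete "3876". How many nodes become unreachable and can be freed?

4

Walk "3876" from the leaf back toward the root, removing each node that no remaining word uses.
No other word shares any prefix with "3876", so all 4 of its nodes go.
Nodes removed: 4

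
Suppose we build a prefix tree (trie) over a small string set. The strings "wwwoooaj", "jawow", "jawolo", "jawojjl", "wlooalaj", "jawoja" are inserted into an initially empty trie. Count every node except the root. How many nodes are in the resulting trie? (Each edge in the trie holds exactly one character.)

Count nodes per top-level branch (shared prefixes stored once):
  'j'-branch (jawoja, jawojjl, jawolo, jawow): 11 nodes
  'w'-branch (wlooalaj, wwwoooaj): 15 nodes
Sum: 26

26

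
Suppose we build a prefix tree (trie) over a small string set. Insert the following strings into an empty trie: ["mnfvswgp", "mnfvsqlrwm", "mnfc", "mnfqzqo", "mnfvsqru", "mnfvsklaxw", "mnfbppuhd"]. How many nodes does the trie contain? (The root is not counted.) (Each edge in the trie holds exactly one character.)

31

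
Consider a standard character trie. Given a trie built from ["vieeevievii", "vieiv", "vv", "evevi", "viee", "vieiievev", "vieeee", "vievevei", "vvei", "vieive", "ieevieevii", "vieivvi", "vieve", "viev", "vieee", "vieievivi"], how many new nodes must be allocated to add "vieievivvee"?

Walking "vieievivvee" from the root, the first 8 characters ("vieieviv") follow existing edges; "v" is the first miss.
Each of the 3 remaining characters creates one node.

3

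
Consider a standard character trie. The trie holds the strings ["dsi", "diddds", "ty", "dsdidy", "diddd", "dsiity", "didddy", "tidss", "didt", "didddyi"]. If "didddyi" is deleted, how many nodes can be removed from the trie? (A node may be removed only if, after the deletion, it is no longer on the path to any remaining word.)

1

Walk "didddyi" from the leaf back toward the root, removing each node that no remaining word uses.
The suffix "i" (1 node) is used only by "didddyi"; "didddy" is itself a stored word, so pruning stops there.
Nodes removed: 1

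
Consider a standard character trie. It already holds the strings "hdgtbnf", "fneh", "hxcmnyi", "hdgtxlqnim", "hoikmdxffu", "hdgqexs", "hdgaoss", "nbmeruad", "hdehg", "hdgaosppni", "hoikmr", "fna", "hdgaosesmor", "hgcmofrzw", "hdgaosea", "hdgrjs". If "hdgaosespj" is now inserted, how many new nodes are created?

Walking "hdgaosespj" from the root, the first 8 characters ("hdgaoses") follow existing edges; "p" is the first miss.
So 10 − 8 = 2 new nodes.

2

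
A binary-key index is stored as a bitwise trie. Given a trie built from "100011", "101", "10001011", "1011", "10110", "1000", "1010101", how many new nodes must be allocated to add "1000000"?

3

The longest prefix of "1000000" already in the trie is "1000" (length 4).
So 7 − 4 = 3 new nodes.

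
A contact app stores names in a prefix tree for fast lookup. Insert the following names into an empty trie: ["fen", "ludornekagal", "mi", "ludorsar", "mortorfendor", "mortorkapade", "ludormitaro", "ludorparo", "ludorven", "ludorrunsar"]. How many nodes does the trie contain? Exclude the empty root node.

56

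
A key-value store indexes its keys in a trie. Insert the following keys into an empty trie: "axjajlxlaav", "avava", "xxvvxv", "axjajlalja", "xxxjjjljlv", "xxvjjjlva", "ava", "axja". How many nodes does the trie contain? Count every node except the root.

Insert word by word; a character creates a node only if that edge doesn't already exist:
  "axjajlxlaav" → 11 new (a, x, j, a, j, l, x, l, a, a, v)
  "avava" → prefix "a" already present; 4 new (v, a, v, a)
  "xxvvxv" → 6 new (x, x, v, v, x, v)
  "axjajlalja" → prefix "axjajl" already present; 4 new (a, l, j, a)
  "xxxjjjljlv" → prefix "xx" already present; 8 new (x, j, j, j, l, j, l, v)
  "xxvjjjlva" → prefix "xxv" already present; 6 new (j, j, j, l, v, a)
  "ava" → prefix "ava" already present; 0 new (none)
  "axja" → prefix "axja" already present; 0 new (none)
Total nodes = 11 + 4 + 6 + 4 + 8 + 6 + 0 + 0 = 39

39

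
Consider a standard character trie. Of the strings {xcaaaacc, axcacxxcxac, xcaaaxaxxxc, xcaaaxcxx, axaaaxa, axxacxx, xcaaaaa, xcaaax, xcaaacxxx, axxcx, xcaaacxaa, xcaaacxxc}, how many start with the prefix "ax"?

Filter for entries beginning with "ax":
Words under "ax": axaaaxa, axcacxxcxac, axxacxx, axxcx
Count: 4

4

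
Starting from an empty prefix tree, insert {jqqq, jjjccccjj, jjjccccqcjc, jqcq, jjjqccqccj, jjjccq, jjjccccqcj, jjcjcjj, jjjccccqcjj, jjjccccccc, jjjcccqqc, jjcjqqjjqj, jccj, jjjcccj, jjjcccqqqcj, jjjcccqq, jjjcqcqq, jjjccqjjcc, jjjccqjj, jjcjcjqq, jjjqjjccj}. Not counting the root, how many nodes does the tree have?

Count nodes per top-level branch (shared prefixes stored once):
  'j'-branch (jccj, jjcjcjj, jjcjcjqq, jjcjqqjjqj, jjjccccccc, jjjccccjj, jjjccccqcj, jjjccccqcjc, jjjccccqcjj, jjjcccj, jjjcccqq, jjjcccqqc, jjjcccqqqcj, jjjccq, jjjccqjj, jjjccqjjcc, jjjcqcqq, jjjqccqccj, jjjqjjccj, jqcq, jqqq): 66 nodes
Sum: 66

66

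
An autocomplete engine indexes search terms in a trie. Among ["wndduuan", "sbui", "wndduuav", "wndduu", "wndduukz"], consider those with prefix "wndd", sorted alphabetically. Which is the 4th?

Filter for "wndd…" and sort: "wndduu", "wndduuan", "wndduuav", "wndduukz"
The 4th is wndduukz.

wndduukz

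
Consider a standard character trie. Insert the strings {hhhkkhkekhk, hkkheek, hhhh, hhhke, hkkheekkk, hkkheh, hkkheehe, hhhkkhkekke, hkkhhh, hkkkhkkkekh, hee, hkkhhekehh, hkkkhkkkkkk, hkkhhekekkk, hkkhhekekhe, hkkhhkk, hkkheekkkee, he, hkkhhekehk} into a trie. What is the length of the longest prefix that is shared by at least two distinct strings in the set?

9

Look for the deepest trie node that still has at least two words in its subtree.
e.g. "hhhkkhkekhk" and "hhhkkhkekke" share the prefix "hhhkkhkek" of length 9; no pair shares a longer one.
Longest shared-prefix length: 9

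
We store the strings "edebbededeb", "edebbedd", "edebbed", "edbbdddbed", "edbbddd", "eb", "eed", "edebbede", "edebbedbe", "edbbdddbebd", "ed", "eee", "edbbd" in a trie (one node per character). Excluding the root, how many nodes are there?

28

Trie structure (* marks end of a word):
(root)
└─ e
   ├─ b *
   ├─ d *
   │  ├─ b
   │  │  └─ b
   │  │     └─ d *
   │  │        └─ d
   │  │           └─ d *
   │  │              └─ b
   │  │                 └─ e
   │  │                    ├─ b
   │  │                    │  └─ d *
   │  │                    └─ d *
   │  └─ e
   │     └─ b
   │        └─ b
   │           └─ e
   │              └─ d *
   │                 ├─ b
   │                 │  └─ e *
   │                 ├─ d *
   │                 └─ e *
   │                    └─ d
   │                       └─ e
   │                          └─ b *
   └─ e
      ├─ d *
      └─ e *
Counting every labelled node above: 28.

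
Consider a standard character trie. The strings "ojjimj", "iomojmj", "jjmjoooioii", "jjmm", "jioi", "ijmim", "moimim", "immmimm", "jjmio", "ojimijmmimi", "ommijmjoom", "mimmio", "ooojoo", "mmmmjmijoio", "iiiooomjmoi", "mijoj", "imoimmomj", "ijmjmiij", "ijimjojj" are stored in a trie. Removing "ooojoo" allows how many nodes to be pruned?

5

Walk "ooojoo" from the leaf back toward the root, removing each node that no remaining word uses.
The suffix "oojoo" (5 nodes) is used only by "ooojoo"; the node for "o" still has the child "j", so pruning stops there.
Nodes removed: 5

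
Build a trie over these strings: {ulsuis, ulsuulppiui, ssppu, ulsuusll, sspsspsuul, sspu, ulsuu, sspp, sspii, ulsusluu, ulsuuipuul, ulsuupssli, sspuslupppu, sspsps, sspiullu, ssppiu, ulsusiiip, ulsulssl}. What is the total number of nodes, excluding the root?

68

Count nodes per top-level branch (shared prefixes stored once):
  's'-branch (sspii, sspiullu, sspp, ssppiu, ssppu, sspsps, sspsspsuul, sspu, sspuslupppu): 30 nodes
  'u'-branch (ulsuis, ulsulssl, ulsusiiip, ulsusluu, ulsuu, ulsuuipuul, ulsuulppiui, ulsuupssli, ulsuusll): 38 nodes
Sum: 68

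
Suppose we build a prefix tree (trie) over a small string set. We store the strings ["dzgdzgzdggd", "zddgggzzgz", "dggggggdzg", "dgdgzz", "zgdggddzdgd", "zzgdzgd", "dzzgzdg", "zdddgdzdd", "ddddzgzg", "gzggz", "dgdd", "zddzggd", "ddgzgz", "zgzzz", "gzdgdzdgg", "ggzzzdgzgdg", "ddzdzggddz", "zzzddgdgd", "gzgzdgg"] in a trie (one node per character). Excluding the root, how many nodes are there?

Trace insertions, counting only characters that open a new branch:
  "dzgdzgzdggd" → 11 new (d, z, g, d, z, g, z, d, g, g, d)
  "zddgggzzgz" → 10 new (z, d, d, g, g, g, z, z, g, z)
  "dggggggdzg" → prefix "d" already present; 9 new (g, g, g, g, g, g, d, z, g)
  "dgdgzz" → prefix "dg" already present; 4 new (d, g, z, z)
  "zgdggddzdgd" → prefix "z" already present; 10 new (g, d, g, g, d, d, z, d, g, d)
  "zzgdzgd" → prefix "z" already present; 6 new (z, g, d, z, g, d)
  "dzzgzdg" → prefix "dz" already present; 5 new (z, g, z, d, g)
  "zdddgdzdd" → prefix "zdd" already present; 6 new (d, g, d, z, d, d)
  "ddddzgzg" → prefix "d" already present; 7 new (d, d, d, z, g, z, g)
  "gzggz" → 5 new (g, z, g, g, z)
  "dgdd" → prefix "dgd" already present; 1 new (d)
  "zddzggd" → prefix "zdd" already present; 4 new (z, g, g, d)
  "ddgzgz" → prefix "dd" already present; 4 new (g, z, g, z)
  "zgzzz" → prefix "zg" already present; 3 new (z, z, z)
  "gzdgdzdgg" → prefix "gz" already present; 7 new (d, g, d, z, d, g, g)
  "ggzzzdgzgdg" → prefix "g" already present; 10 new (g, z, z, z, d, g, z, g, d, g)
  "ddzdzggddz" → prefix "dd" already present; 8 new (z, d, z, g, g, d, d, z)
  "zzzddgdgd" → prefix "zz" already present; 7 new (z, d, d, g, d, g, d)
  "gzgzdgg" → prefix "gzg" already present; 4 new (z, d, g, g)
Total nodes = 11 + 10 + 9 + 4 + 10 + 6 + 5 + 6 + 7 + 5 + 1 + 4 + 4 + 3 + 7 + 10 + 8 + 7 + 4 = 121

121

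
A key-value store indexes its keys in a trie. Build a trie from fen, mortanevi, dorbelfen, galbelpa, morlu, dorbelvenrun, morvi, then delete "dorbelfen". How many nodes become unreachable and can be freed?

A node on "dorbelfen"'s path can go only if nothing else ends at it or branches off below it.
The suffix "fen" (3 nodes) is used only by "dorbelfen"; the node for "dorbel" still has the child "v", so pruning stops there.
Nodes removed: 3

3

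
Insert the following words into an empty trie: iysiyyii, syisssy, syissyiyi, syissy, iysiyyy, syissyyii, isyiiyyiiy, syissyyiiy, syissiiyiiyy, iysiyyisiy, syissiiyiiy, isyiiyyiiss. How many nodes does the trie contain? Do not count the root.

45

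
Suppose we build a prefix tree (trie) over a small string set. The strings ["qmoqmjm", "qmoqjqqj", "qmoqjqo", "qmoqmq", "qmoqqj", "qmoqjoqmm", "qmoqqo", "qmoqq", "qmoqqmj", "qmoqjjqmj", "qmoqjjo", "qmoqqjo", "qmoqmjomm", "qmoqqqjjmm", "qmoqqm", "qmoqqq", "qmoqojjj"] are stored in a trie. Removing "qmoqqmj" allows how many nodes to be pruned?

A node on "qmoqqmj"'s path can go only if nothing else ends at it or branches off below it.
The suffix "j" (1 node) is used only by "qmoqqmj"; "qmoqqm" is itself a stored word, so pruning stops there.
Nodes removed: 1

1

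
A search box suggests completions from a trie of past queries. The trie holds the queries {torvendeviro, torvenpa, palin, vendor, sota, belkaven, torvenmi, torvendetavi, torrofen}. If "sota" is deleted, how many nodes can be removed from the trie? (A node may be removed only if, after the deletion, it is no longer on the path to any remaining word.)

4

Walk "sota" from the leaf back toward the root, removing each node that no remaining word uses.
No other word shares any prefix with "sota", so all 4 of its nodes go.
Nodes removed: 4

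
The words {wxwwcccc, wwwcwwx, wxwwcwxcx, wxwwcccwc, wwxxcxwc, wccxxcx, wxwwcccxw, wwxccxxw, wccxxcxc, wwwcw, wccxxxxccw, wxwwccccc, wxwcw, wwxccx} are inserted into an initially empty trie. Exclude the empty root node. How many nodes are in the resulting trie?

For each word, the new-node count is its length minus the longest prefix already in the trie:
  "wxwwcccc" → 8 new (w, x, w, w, c, c, c, c)
  "wwwcwwx" → prefix "w" already present; 6 new (w, w, c, w, w, x)
  "wxwwcwxcx" → prefix "wxwwc" already present; 4 new (w, x, c, x)
  "wxwwcccwc" → prefix "wxwwccc" already present; 2 new (w, c)
  "wwxxcxwc" → prefix "ww" already present; 6 new (x, x, c, x, w, c)
  "wccxxcx" → prefix "w" already present; 6 new (c, c, x, x, c, x)
  "wxwwcccxw" → prefix "wxwwccc" already present; 2 new (x, w)
  "wwxccxxw" → prefix "wwx" already present; 5 new (c, c, x, x, w)
  "wccxxcxc" → prefix "wccxxcx" already present; 1 new (c)
  "wwwcw" → prefix "wwwcw" already present; 0 new (none)
  "wccxxxxccw" → prefix "wccxx" already present; 5 new (x, x, c, c, w)
  "wxwwccccc" → prefix "wxwwcccc" already present; 1 new (c)
  "wxwcw" → prefix "wxw" already present; 2 new (c, w)
  "wwxccx" → prefix "wwxccx" already present; 0 new (none)
Total nodes = 8 + 6 + 4 + 2 + 6 + 6 + 2 + 5 + 1 + 0 + 5 + 1 + 2 + 0 = 48

48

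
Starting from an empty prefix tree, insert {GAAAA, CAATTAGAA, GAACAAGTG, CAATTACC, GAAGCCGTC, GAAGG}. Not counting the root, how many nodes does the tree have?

Trie structure (* marks end of a word):
(root)
├─ C
│  └─ A
│     └─ A
│        └─ T
│           └─ T
│              └─ A
│                 ├─ C
│                 │  └─ C *
│                 └─ G
│                    └─ A
│                       └─ A *
└─ G
   └─ A
      └─ A
         ├─ A
         │  └─ A *
         ├─ C
         │  └─ A
         │     └─ A
         │        └─ G
         │           └─ T
         │              └─ G *
         └─ G
            ├─ C
            │  └─ C
            │     └─ G
            │        └─ T
            │           └─ C *
            └─ G *
Counting every labelled node above: 29.

29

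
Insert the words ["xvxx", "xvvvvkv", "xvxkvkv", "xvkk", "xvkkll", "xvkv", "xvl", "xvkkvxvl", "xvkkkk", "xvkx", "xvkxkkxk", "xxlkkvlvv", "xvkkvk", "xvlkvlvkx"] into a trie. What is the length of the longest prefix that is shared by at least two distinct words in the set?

5

Look for the deepest trie node that still has at least two words in its subtree.
"xvkkvk" and "xvkkvxvl" agree on "xvkkv" (5 characters) before diverging; nothing deeper is shared.
Longest shared-prefix length: 5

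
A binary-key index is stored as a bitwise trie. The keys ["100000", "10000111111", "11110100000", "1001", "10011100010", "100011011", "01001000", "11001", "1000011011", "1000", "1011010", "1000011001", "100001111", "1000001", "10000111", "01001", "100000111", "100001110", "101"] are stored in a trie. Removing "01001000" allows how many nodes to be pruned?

3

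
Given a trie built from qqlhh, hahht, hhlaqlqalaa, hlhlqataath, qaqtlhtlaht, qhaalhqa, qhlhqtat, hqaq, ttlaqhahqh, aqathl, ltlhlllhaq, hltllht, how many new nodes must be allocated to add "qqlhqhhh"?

4

"qqlh" is already a path in the trie; the remaining "qhhh" must be added.
Each of the 4 remaining characters creates one node.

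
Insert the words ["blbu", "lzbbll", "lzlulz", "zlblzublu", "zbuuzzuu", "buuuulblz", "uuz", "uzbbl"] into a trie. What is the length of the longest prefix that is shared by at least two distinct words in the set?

2

The deepest shared node is where two words last agree before diverging.
e.g. "lzbbll" and "lzlulz" share the prefix "lz" of length 2; no pair shares a longer one.
Longest shared-prefix length: 2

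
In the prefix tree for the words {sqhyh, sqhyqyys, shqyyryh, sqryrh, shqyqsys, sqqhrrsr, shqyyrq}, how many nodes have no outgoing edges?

7

Leaves are exactly the stored words that no other stored word extends.
Those words: "shqyqsys", "shqyyrq", "shqyyryh", "sqhyh", "sqhyqyys", "sqqhrrsr", "sqryrh"
Leaf count: 7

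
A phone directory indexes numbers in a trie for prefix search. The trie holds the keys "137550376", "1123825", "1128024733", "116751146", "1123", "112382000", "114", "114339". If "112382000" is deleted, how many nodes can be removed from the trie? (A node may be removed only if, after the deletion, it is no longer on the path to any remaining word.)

After clearing the end-marker at "112382000", prune upward until reaching a node still needed by another word.
The suffix "000" (3 nodes) is used only by "112382000"; the node for "112382" still has the child "5", so pruning stops there.
Nodes removed: 3

3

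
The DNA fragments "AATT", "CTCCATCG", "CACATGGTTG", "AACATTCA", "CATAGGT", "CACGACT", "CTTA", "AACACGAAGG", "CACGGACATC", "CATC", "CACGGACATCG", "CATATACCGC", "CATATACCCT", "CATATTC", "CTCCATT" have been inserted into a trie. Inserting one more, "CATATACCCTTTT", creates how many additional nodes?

The longest prefix of "CATATACCCTTTT" already in the trie is "CATATACCCT" (length 10).
Each of the 3 remaining characters creates one node.

3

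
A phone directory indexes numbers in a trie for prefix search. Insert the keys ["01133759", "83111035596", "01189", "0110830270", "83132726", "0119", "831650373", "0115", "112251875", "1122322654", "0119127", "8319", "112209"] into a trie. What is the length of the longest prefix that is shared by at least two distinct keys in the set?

Equivalently: take the maximum, over all pairs, of their longest common prefix length.
"0119" and "0119127" agree on "0119" (4 characters) before diverging; nothing deeper is shared.
Longest shared-prefix length: 4

4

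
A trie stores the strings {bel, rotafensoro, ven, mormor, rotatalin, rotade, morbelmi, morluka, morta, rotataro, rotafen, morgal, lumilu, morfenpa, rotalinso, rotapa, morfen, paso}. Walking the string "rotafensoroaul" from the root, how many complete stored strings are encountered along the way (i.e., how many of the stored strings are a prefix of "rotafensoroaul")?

2

Check each prefix of "rotafensoroaul" against the stored set — each match is an end-marker on the path.
Prefixes of the query that are stored words: "rotafen", "rotafensoro"
Count: 2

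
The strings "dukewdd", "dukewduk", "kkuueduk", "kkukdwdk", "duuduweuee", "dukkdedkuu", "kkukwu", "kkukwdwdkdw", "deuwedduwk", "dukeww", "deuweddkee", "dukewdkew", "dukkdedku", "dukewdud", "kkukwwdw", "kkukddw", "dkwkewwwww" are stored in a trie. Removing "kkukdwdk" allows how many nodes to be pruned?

3

After clearing the end-marker at "kkukdwdk", prune upward until reaching a node still needed by another word.
The suffix "wdk" (3 nodes) is used only by "kkukdwdk"; the node for "kkukd" still has the child "d", so pruning stops there.
Nodes removed: 3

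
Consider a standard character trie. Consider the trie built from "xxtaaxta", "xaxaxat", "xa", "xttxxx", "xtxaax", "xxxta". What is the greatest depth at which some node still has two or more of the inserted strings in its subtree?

The deepest shared node is where two words last agree before diverging.
"xa" and "xaxaxat" agree on "xa" (2 characters) before diverging; nothing deeper is shared.
Longest shared-prefix length: 2

2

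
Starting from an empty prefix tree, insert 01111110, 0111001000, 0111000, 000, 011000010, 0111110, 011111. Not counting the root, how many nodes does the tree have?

24

Trie structure (* marks end of a word):
(root)
└─ 0
   ├─ 0
   │  └─ 0 *
   └─ 1
      └─ 1
         ├─ 0
         │  └─ 0
         │     └─ 0
         │        └─ 0
         │           └─ 1
         │              └─ 0 *
         └─ 1
            ├─ 0
            │  └─ 0
            │     ├─ 0 *
            │     └─ 1
            │        └─ 0
            │           └─ 0
            │              └─ 0 *
            └─ 1
               └─ 1 *
                  ├─ 0 *
                  └─ 1
                     └─ 0 *
Counting every labelled node above: 24.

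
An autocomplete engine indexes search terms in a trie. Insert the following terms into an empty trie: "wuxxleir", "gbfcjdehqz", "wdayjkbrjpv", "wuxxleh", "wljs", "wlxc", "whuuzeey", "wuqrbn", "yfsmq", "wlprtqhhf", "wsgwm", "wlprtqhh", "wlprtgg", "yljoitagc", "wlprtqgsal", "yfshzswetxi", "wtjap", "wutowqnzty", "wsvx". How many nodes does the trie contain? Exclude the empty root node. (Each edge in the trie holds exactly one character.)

Insert word by word; a character creates a node only if that edge doesn't already exist:
  "wuxxleir" → 8 new (w, u, x, x, l, e, i, r)
  "gbfcjdehqz" → 10 new (g, b, f, c, j, d, e, h, q, z)
  "wdayjkbrjpv" → prefix "w" already present; 10 new (d, a, y, j, k, b, r, j, p, v)
  "wuxxleh" → prefix "wuxxle" already present; 1 new (h)
  "wljs" → prefix "w" already present; 3 new (l, j, s)
  "wlxc" → prefix "wl" already present; 2 new (x, c)
  "whuuzeey" → prefix "w" already present; 7 new (h, u, u, z, e, e, y)
  "wuqrbn" → prefix "wu" already present; 4 new (q, r, b, n)
  "yfsmq" → 5 new (y, f, s, m, q)
  "wlprtqhhf" → prefix "wl" already present; 7 new (p, r, t, q, h, h, f)
  "wsgwm" → prefix "w" already present; 4 new (s, g, w, m)
  "wlprtqhh" → prefix "wlprtqhh" already present; 0 new (none)
  "wlprtgg" → prefix "wlprt" already present; 2 new (g, g)
  "yljoitagc" → prefix "y" already present; 8 new (l, j, o, i, t, a, g, c)
  "wlprtqgsal" → prefix "wlprtq" already present; 4 new (g, s, a, l)
  "yfshzswetxi" → prefix "yfs" already present; 8 new (h, z, s, w, e, t, x, i)
  "wtjap" → prefix "w" already present; 4 new (t, j, a, p)
  "wutowqnzty" → prefix "wu" already present; 8 new (t, o, w, q, n, z, t, y)
  "wsvx" → prefix "ws" already present; 2 new (v, x)
Total nodes = 8 + 10 + 10 + 1 + 3 + 2 + 7 + 4 + 5 + 7 + 4 + 0 + 2 + 8 + 4 + 8 + 4 + 8 + 2 = 97

97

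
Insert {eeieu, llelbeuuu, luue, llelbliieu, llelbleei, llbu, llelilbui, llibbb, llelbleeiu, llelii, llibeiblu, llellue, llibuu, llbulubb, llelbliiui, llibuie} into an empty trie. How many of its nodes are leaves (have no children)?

A leaf is a node with no children — equivalently, the end of a word that is not a proper prefix of any other stored word.
Those words: "eeieu", "llbulubb", "llelbeuuu", "llelbleeiu", "llelbliieu", "llelbliiui", "llelii", "llelilbui", "llellue", "llibbb", "llibeiblu", "llibuie", "llibuu", "luue"
Leaf count: 14

14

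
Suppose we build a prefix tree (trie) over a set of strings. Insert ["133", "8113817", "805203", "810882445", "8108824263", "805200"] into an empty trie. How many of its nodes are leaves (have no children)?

6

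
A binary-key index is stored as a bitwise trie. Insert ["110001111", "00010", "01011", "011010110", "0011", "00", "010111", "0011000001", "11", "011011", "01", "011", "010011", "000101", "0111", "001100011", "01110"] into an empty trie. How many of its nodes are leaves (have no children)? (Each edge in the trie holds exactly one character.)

A leaf is a node with no children — equivalently, the end of a word that is not a proper prefix of any other stored word.
Those words: "000101", "0011000001", "001100011", "010011", "010111", "011010110", "011011", "01110", "110001111"
Leaf count: 9

9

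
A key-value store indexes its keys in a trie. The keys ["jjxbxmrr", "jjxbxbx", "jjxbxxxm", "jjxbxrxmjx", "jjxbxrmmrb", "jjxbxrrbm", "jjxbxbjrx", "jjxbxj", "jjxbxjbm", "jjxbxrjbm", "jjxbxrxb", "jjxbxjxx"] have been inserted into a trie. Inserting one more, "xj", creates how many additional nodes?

Nothing in the trie begins with "x"; the whole of "xj" is new.
2 − 0 = 2 new nodes.

2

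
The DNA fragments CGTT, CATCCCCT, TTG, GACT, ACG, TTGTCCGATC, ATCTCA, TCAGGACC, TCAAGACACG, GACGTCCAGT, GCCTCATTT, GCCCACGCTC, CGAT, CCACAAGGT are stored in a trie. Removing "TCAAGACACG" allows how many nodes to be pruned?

Walk "TCAAGACACG" from the leaf back toward the root, removing each node that no remaining word uses.
The suffix "AGACACG" (7 nodes) is used only by "TCAAGACACG"; the node for "TCA" still has the child "G", so pruning stops there.
Nodes removed: 7

7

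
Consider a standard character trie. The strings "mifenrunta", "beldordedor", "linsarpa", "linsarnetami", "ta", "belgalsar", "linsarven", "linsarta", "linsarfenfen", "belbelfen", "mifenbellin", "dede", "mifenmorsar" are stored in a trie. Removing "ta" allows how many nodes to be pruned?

Walk "ta" from the leaf back toward the root, removing each node that no remaining word uses.
No other word shares any prefix with "ta", so all 2 of its nodes go.
Nodes removed: 2

2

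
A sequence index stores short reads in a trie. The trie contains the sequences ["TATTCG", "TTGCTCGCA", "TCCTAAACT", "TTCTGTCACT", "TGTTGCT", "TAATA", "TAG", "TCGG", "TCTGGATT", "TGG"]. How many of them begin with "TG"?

2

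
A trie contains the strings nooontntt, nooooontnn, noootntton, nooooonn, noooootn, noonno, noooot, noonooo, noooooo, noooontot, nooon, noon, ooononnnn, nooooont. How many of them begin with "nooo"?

Walk to "nooo"; the words in its subtree are exactly those with that prefix.
Words under "nooo": nooon, nooontntt, noooontot, nooooonn, nooooont, nooooontnn, noooooo, noooootn, noooot, noootntton
Count: 10

10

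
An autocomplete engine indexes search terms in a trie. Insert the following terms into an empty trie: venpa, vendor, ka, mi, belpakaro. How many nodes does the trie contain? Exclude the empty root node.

21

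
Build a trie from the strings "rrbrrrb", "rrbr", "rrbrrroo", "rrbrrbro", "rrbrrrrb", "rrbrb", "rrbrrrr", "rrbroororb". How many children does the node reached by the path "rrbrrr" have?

3

Walk "rrbrrr" from the root, arriving at one node.
Distinct next characters after "rrbrrr": b, o, r.
That node has 3 child edges.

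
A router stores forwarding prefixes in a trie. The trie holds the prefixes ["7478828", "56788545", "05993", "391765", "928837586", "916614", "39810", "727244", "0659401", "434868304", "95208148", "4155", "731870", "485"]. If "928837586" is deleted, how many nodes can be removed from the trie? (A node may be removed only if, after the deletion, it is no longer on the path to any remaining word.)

8

After clearing the end-marker at "928837586", prune upward until reaching a node still needed by another word.
The suffix "28837586" (8 nodes) is used only by "928837586"; the node for "9" still has the child "1", so pruning stops there.
Nodes removed: 8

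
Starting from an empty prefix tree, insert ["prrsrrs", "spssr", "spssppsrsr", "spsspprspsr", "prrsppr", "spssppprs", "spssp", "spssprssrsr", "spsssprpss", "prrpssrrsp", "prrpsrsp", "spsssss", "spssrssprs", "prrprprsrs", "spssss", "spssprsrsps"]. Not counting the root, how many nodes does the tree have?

68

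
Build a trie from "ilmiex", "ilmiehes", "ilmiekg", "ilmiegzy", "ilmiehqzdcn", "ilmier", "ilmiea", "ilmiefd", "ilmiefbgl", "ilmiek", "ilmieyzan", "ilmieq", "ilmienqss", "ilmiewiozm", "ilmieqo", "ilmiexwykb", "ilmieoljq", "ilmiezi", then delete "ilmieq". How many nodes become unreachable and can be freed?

After clearing the end-marker at "ilmieq", prune upward until reaching a node still needed by another word.
Every node on "ilmieq" is still needed (e.g. by "ilmieqo"), so nothing is freed.
Nodes removed: 0

0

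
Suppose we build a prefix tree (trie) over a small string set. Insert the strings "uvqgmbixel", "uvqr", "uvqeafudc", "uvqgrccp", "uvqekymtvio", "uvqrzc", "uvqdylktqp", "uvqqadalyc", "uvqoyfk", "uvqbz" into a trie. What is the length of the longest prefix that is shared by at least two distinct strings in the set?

4

Look for the deepest trie node that still has at least two words in its subtree.
e.g. "uvqeafudc" and "uvqekymtvio" share the prefix "uvqe" of length 4; no pair shares a longer one.
Longest shared-prefix length: 4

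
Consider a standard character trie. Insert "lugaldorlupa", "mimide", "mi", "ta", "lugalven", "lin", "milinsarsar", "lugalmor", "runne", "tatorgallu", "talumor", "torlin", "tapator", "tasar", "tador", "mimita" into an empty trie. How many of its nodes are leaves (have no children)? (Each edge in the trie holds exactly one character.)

14

A leaf is a node with no children — equivalently, the end of a word that is not a proper prefix of any other stored word.
Those words: "lin", "lugaldorlupa", "lugalmor", "lugalven", "milinsarsar", "mimide", "mimita", "runne", "tador", "talumor", "tapator", "tasar", "tatorgallu", "torlin"
Leaf count: 14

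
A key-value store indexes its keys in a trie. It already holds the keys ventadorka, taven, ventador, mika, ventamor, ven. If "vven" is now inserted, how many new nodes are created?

The longest prefix of "vven" already in the trie is "v" (length 1).
Each of the 3 remaining characters creates one node.

3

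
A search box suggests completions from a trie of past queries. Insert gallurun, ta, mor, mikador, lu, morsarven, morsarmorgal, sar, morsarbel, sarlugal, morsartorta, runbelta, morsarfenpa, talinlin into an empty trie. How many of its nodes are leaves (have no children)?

11

Leaves are exactly the stored words that no other stored word extends.
Those words: "gallurun", "lu", "mikador", "morsarbel", "morsarfenpa", "morsarmorgal", "morsartorta", "morsarven", "runbelta", "sarlugal", "talinlin"
Leaf count: 11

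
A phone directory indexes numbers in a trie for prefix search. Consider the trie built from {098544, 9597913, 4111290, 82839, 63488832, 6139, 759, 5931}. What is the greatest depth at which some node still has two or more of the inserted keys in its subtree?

Equivalently: take the maximum, over all pairs, of their longest common prefix length.
"6139" and "63488832" agree on "6" (1 characters) before diverging; nothing deeper is shared.
Longest shared-prefix length: 1

1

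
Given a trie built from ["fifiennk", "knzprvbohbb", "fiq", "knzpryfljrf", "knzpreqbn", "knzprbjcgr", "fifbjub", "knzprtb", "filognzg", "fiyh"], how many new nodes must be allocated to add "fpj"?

The longest prefix of "fpj" already in the trie is "f" (length 1).
New nodes needed: |"fpj"| − 1 = 3 − 1 = 2.

2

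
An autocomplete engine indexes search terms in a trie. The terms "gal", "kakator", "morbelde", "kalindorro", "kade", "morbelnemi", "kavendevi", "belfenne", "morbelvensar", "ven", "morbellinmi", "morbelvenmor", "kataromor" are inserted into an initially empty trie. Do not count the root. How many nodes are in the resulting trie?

71

Insert word by word; a character creates a node only if that edge doesn't already exist:
  "gal" → 3 new (g, a, l)
  "kakator" → 7 new (k, a, k, a, t, o, r)
  "morbelde" → 8 new (m, o, r, b, e, l, d, e)
  "kalindorro" → prefix "ka" already present; 8 new (l, i, n, d, o, r, r, o)
  "kade" → prefix "ka" already present; 2 new (d, e)
  "morbelnemi" → prefix "morbel" already present; 4 new (n, e, m, i)
  "kavendevi" → prefix "ka" already present; 7 new (v, e, n, d, e, v, i)
  "belfenne" → 8 new (b, e, l, f, e, n, n, e)
  "morbelvensar" → prefix "morbel" already present; 6 new (v, e, n, s, a, r)
  "ven" → 3 new (v, e, n)
  "morbellinmi" → prefix "morbel" already present; 5 new (l, i, n, m, i)
  "morbelvenmor" → prefix "morbelven" already present; 3 new (m, o, r)
  "kataromor" → prefix "ka" already present; 7 new (t, a, r, o, m, o, r)
Total nodes = 3 + 7 + 8 + 8 + 2 + 4 + 7 + 8 + 6 + 3 + 5 + 3 + 7 = 71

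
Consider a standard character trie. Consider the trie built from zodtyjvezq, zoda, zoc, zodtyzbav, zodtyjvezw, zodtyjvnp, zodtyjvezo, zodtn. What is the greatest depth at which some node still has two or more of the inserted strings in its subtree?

The deepest shared node is where two words last agree before diverging.
e.g. "zodtyjvezo" and "zodtyjvezq" share the prefix "zodtyjvez" of length 9; no pair shares a longer one.
Longest shared-prefix length: 9

9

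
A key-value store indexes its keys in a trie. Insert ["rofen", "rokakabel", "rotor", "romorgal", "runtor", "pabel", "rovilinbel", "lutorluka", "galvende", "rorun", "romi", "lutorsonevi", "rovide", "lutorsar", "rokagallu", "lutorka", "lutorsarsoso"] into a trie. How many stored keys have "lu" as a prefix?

5

Walk to "lu"; the words in its subtree are exactly those with that prefix.
Matches: "lutorka", "lutorluka", "lutorsar", "lutorsarsoso", "lutorsonevi"
Count: 5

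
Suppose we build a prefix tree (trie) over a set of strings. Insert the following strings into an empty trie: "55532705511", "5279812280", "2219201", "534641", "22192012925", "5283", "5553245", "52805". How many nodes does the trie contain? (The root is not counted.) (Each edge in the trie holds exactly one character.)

Count nodes per top-level branch (shared prefixes stored once):
  '2'-branch (2219201, 22192012925): 11 nodes
  '5'-branch (5279812280, 52805, 5283, 534641, 5553245, 55532705511): 31 nodes
Sum: 42

42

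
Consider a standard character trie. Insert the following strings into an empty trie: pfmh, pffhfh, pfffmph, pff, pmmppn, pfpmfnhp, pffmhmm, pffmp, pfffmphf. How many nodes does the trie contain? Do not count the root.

Trie structure (* marks end of a word):
(root)
└─ p
   ├─ f
   │  ├─ f *
   │  │  ├─ f
   │  │  │  └─ m
   │  │  │     └─ p
   │  │  │        └─ h *
   │  │  │           └─ f *
   │  │  ├─ h
   │  │  │  └─ f
   │  │  │     └─ h *
   │  │  └─ m
   │  │     ├─ h
   │  │     │  └─ m
   │  │     │     └─ m *
   │  │     └─ p *
   │  ├─ m
   │  │  └─ h *
   │  └─ p
   │     └─ m
   │        └─ f
   │           └─ n
   │              └─ h
   │                 └─ p *
   └─ m
      └─ m
         └─ p
            └─ p
               └─ n *
Counting every labelled node above: 29.

29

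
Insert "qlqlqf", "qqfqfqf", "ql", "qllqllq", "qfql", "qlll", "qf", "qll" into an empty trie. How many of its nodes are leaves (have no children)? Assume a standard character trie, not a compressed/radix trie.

A leaf is a node with no children — equivalently, the end of a word that is not a proper prefix of any other stored word.
Those words: "qfql", "qlll", "qllqllq", "qlqlqf", "qqfqfqf"
Leaf count: 5

5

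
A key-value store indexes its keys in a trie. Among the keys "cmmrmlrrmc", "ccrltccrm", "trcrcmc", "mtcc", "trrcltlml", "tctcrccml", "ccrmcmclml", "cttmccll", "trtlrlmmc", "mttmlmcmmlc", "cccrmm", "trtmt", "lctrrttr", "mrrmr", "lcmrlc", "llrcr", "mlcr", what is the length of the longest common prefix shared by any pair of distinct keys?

Look for the deepest trie node that still has at least two words in its subtree.
"ccrltccrm" and "ccrmcmclml" agree on "ccr" (3 characters) before diverging; nothing deeper is shared.
Longest shared-prefix length: 3

3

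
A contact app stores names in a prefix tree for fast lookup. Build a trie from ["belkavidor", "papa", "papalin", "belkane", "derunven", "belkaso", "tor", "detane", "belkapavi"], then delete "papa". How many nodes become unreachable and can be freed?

0

Walk "papa" from the leaf back toward the root, removing each node that no remaining word uses.
Every node on "papa" is still needed (e.g. by "papalin"), so nothing is freed.
Nodes removed: 0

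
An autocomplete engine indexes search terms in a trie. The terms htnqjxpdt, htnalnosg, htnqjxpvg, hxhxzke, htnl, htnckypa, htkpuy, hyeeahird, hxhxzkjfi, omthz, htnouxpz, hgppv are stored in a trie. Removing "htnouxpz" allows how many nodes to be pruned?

5

A node on "htnouxpz"'s path can go only if nothing else ends at it or branches off below it.
The suffix "ouxpz" (5 nodes) is used only by "htnouxpz"; the node for "htn" still has the child "q", so pruning stops there.
Nodes removed: 5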